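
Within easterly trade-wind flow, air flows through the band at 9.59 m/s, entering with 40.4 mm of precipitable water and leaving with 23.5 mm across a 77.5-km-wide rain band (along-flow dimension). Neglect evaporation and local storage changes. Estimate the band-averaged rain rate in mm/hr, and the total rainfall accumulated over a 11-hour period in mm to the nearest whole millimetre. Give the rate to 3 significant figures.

R ≈ 7.53 mm/hr; total ≈ 83 mm

Column moisture flux per unit crosswind length is F = V × PW.
Inflow: F_in = 9.59 × 40.4 = 387.436 mm·m/s
Outflow: F_out = 9.59 × 23.5 = 225.365 mm·m/s
Steady-state rate R = (F_in − F_out)/L = (387.436 − 225.365) / 77500 m = 2.091e-03 mm/s.
R = 2.091e-03 × 3600 = 7.53 mm/hr.
Over 11 h: total = 7.53 × 11 = 82.83 ≈ 83 mm.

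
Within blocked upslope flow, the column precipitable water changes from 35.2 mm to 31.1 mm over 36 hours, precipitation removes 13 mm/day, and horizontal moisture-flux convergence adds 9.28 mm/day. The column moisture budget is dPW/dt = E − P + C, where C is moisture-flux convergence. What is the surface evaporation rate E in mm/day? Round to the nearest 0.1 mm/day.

E ≈ 1.0 mm/day

dPW/dt = (31.1 − 35.2) mm / (36/24 day) = -2.733 mm/day.
E = dPW/dt + P − C = (-2.733) + 13 − (9.28) = 1.0 mm/day.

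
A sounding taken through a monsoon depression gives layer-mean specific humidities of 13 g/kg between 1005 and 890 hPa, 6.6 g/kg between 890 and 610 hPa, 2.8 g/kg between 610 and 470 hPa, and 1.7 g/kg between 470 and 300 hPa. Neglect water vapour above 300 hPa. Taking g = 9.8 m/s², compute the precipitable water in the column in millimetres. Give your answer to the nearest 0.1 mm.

PW ≈ 41.1 mm

Precipitable water is the column-integrated vapour mass per unit area: PW = (1/g) Σ q̄ Δp, with q in kg/kg and Δp in Pa (1 kg/m² of water = 1 mm).
Layer 1005–890 hPa: Δp = 115 hPa = 11500 Pa, q̄ = 0.013 kg/kg → 0.013 × 11500 / 9.8 = 15.26 mm
Layer 890–610 hPa: Δp = 280 hPa = 28000 Pa, q̄ = 0.0066 kg/kg → 0.0066 × 28000 / 9.8 = 18.86 mm
Layer 610–470 hPa: Δp = 140 hPa = 14000 Pa, q̄ = 0.0028 kg/kg → 0.0028 × 14000 / 9.8 = 4.00 mm
Layer 470–300 hPa: Δp = 170 hPa = 17000 Pa, q̄ = 0.0017 kg/kg → 0.0017 × 17000 / 9.8 = 2.95 mm
PW = 15.26 + 18.86 + 4.00 + 2.95 = 41.07 ≈ 41.1 mm.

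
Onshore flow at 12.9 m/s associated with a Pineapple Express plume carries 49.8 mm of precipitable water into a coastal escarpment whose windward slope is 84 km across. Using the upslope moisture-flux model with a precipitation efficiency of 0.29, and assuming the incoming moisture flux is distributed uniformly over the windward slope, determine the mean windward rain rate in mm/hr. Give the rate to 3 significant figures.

Incoming column moisture flux per unit ridge length: F = V × PW = 12.9 × 49.8 = 642.42 mm·m/s.
Spread over the 84 km slope with efficiency ε = 0.29: R = ε·F/W = 0.29 × 642.42 / 84000 m = 2.218e-03 mm/s.
R = 2.218e-03 × 3600 = 7.98 mm/hr.

R ≈ 7.98 mm/hr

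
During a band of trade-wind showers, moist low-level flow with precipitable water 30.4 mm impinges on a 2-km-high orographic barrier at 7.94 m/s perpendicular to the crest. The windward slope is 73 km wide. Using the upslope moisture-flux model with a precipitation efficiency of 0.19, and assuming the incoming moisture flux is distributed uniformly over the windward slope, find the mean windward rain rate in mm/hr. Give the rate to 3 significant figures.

R ≈ 2.26 mm/hr

Incoming column moisture flux per unit ridge length: F = V × PW = 7.94 × 30.4 = 241.376 mm·m/s.
Spread over the 73 km slope with efficiency ε = 0.19: R = ε·F/W = 0.19 × 241.376 / 73000 m = 6.282e-04 mm/s.
R = 6.282e-04 × 3600 = 2.26 mm/hr.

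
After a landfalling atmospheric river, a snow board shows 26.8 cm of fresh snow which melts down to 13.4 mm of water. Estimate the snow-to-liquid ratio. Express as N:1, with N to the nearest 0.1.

ratio ≈ 20.0

Ratio = snow depth / SWE = 268 mm / 13.4 mm = 20.0, i.e. 20.0:1.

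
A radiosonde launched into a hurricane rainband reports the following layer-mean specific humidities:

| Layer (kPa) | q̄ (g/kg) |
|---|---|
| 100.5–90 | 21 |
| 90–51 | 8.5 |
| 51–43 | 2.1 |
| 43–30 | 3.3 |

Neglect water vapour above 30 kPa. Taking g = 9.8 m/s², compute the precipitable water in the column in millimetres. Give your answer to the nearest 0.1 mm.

Precipitable water is the column-integrated vapour mass per unit area: PW = (1/g) Σ q̄ Δp, with q in kg/kg and Δp in Pa (1 kg/m² of water = 1 mm).
Layer 100.5–90 kPa: Δp = 105 hPa = 10500 Pa, q̄ = 0.021 kg/kg → 0.021 × 10500 / 9.8 = 22.50 mm
Layer 90–51 kPa: Δp = 390 hPa = 39000 Pa, q̄ = 0.0085 kg/kg → 0.0085 × 39000 / 9.8 = 33.83 mm
Layer 51–43 kPa: Δp = 80 hPa = 8000 Pa, q̄ = 0.0021 kg/kg → 0.0021 × 8000 / 9.8 = 1.71 mm
Layer 43–30 kPa: Δp = 130 hPa = 13000 Pa, q̄ = 0.0033 kg/kg → 0.0033 × 13000 / 9.8 = 4.38 mm
PW = 22.50 + 33.83 + 1.71 + 4.38 = 62.42 ≈ 62.4 mm.

PW ≈ 62.4 mm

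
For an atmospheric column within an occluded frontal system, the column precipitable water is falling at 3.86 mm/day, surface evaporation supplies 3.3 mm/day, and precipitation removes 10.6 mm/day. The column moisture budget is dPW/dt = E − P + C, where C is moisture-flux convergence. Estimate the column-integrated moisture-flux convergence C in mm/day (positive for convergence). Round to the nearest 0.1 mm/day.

C ≈ 3.4 mm/day

dPW/dt = -3.86 mm/day.
C = dPW/dt − E + P = (-3.86) − 3.3 + 10.6 = 3.4 mm/day.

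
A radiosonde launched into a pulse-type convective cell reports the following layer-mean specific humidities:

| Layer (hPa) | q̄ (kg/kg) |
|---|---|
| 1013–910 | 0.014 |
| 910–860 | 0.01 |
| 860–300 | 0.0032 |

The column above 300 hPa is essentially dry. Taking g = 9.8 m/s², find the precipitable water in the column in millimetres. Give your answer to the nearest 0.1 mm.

PW ≈ 38.1 mm

Precipitable water is the column-integrated vapour mass per unit area: PW = (1/g) Σ q̄ Δp, with q in kg/kg and Δp in Pa (1 kg/m² of water = 1 mm).
Layer 1013–910 hPa: Δp = 103 hPa = 10300 Pa, q̄ = 0.014 kg/kg → 0.014 × 10300 / 9.8 = 14.71 mm
Layer 910–860 hPa: Δp = 50 hPa = 5000 Pa, q̄ = 0.01 kg/kg → 0.01 × 5000 / 9.8 = 5.10 mm
Layer 860–300 hPa: Δp = 560 hPa = 56000 Pa, q̄ = 0.0032 kg/kg → 0.0032 × 56000 / 9.8 = 18.29 mm
PW = 14.71 + 5.10 + 18.29 = 38.10 ≈ 38.1 mm.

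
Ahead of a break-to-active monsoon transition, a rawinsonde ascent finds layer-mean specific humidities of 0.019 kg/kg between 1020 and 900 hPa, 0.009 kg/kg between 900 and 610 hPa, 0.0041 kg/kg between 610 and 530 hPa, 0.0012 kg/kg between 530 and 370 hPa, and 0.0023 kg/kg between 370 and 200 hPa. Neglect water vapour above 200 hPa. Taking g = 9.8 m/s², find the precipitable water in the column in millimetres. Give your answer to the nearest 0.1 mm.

PW ≈ 59.2 mm

Precipitable water is the column-integrated vapour mass per unit area: PW = (1/g) Σ q̄ Δp, with q in kg/kg and Δp in Pa (1 kg/m² of water = 1 mm).
Layer 1020–900 hPa: Δp = 120 hPa = 12000 Pa, q̄ = 0.019 kg/kg → 0.019 × 12000 / 9.8 = 23.27 mm
Layer 900–610 hPa: Δp = 290 hPa = 29000 Pa, q̄ = 0.009 kg/kg → 0.009 × 29000 / 9.8 = 26.63 mm
Layer 610–530 hPa: Δp = 80 hPa = 8000 Pa, q̄ = 0.0041 kg/kg → 0.0041 × 8000 / 9.8 = 3.35 mm
Layer 530–370 hPa: Δp = 160 hPa = 16000 Pa, q̄ = 0.0012 kg/kg → 0.0012 × 16000 / 9.8 = 1.96 mm
Layer 370–200 hPa: Δp = 170 hPa = 17000 Pa, q̄ = 0.0023 kg/kg → 0.0023 × 17000 / 9.8 = 3.99 mm
PW = 23.27 + 26.63 + 3.35 + 1.96 + 3.99 = 59.20 ≈ 59.2 mm.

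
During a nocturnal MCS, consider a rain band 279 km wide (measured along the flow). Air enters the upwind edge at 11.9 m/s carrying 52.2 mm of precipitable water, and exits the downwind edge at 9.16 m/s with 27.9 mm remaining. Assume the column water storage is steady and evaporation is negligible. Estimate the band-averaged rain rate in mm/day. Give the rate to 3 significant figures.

R ≈ 113 mm/day

Column moisture flux per unit crosswind length is F = V × PW.
Inflow: F_in = 11.9 × 52.2 = 621.18 mm·m/s
Outflow: F_out = 9.16 × 27.9 = 255.564 mm·m/s
Steady-state rate R = (F_in − F_out)/L = (621.18 − 255.564) / 279000 m = 1.310e-03 mm/s.
R = 1.310e-03 × 3600 × 24 = 113 mm/day.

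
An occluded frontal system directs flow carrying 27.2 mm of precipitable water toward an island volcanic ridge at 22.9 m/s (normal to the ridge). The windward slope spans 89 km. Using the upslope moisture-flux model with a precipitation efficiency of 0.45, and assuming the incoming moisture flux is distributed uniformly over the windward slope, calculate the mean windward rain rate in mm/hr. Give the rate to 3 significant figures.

R ≈ 11.3 mm/hr

Incoming column moisture flux per unit ridge length: F = V × PW = 22.9 × 27.2 = 622.88 mm·m/s.
Spread over the 89 km slope with efficiency ε = 0.45: R = ε·F/W = 0.45 × 622.88 / 89000 m = 3.149e-03 mm/s.
R = 3.149e-03 × 3600 = 11.3 mm/hr.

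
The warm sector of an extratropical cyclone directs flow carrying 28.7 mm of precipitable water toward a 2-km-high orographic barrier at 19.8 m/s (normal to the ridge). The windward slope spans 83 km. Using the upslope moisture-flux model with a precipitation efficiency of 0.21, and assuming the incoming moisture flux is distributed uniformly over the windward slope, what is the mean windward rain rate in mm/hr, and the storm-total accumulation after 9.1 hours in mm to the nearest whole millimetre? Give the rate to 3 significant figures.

Incoming column moisture flux per unit ridge length: F = V × PW = 19.8 × 28.7 = 568.26 mm·m/s.
Spread over the 83 km slope with efficiency ε = 0.21: R = ε·F/W = 0.21 × 568.26 / 83000 m = 1.438e-03 mm/s.
R = 1.438e-03 × 3600 = 5.18 mm/hr.
Over 9.1 h: total = 5.18 × 9.1 = 47.138 ≈ 47 mm.

R ≈ 5.18 mm/hr; total ≈ 47 mm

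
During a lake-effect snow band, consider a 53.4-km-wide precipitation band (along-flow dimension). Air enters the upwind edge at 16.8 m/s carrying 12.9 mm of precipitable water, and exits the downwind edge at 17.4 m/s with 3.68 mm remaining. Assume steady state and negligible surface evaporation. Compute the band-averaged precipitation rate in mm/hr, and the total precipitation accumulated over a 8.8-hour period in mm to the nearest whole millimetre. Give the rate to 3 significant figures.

R ≈ 10.3 mm/hr; total ≈ 91 mm

Column moisture flux per unit crosswind length is F = V × PW.
Inflow: F_in = 16.8 × 12.9 = 216.72 mm·m/s
Outflow: F_out = 17.4 × 3.68 = 64.032 mm·m/s
Steady-state rate R = (F_in − F_out)/L = (216.72 − 64.032) / 53400 m = 2.859e-03 mm/s.
R = 2.859e-03 × 3600 = 10.3 mm/hr.
Over 8.8 h: total = 10.3 × 8.8 = 90.64 ≈ 91 mm.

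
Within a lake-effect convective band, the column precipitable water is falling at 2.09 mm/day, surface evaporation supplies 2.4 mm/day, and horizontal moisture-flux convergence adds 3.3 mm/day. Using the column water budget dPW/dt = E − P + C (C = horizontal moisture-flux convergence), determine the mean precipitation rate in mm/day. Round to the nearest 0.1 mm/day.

P ≈ 7.8 mm/day

dPW/dt = -2.09 mm/day.
P = E + C − dPW/dt = 2.4 + (3.3) − (-2.09) = 7.8 mm/day.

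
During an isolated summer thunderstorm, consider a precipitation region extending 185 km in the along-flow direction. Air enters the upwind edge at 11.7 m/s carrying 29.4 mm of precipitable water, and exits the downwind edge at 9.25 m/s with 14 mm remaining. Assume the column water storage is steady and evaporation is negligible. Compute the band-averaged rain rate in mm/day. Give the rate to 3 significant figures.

R ≈ 100 mm/day

Column moisture flux per unit crosswind length is F = V × PW.
Inflow: F_in = 11.7 × 29.4 = 343.98 mm·m/s
Outflow: F_out = 9.25 × 14 = 129.5 mm·m/s
Steady-state rate R = (F_in − F_out)/L = (343.98 − 129.5) / 185000 m = 1.159e-03 mm/s.
R = 1.159e-03 × 3600 × 24 = 100 mm/day.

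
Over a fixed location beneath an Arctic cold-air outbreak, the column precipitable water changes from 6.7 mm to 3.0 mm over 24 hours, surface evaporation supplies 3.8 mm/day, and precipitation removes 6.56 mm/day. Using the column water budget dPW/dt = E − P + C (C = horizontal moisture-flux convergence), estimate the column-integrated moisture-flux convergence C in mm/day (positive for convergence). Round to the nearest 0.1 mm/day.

dPW/dt = (3.0 − 6.7) mm / (24/24 day) = -3.700 mm/day.
C = dPW/dt − E + P = (-3.700) − 3.8 + 6.56 = -0.9 mm/day.

C ≈ -0.9 mm/day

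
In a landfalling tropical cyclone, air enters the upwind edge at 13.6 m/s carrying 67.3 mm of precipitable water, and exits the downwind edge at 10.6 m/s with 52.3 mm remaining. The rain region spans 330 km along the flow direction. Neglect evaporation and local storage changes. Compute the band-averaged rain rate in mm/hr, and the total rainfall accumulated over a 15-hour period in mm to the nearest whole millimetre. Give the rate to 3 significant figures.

Column moisture flux per unit crosswind length is F = V × PW.
Inflow: F_in = 13.6 × 67.3 = 915.28 mm·m/s
Outflow: F_out = 10.6 × 52.3 = 554.38 mm·m/s
Steady-state rate R = (F_in − F_out)/L = (915.28 − 554.38) / 330000 m = 1.094e-03 mm/s.
R = 1.094e-03 × 3600 = 3.94 mm/hr.
Over 15 h: total = 3.94 × 15 = 59.1 ≈ 59 mm.

R ≈ 3.94 mm/hr; total ≈ 59 mm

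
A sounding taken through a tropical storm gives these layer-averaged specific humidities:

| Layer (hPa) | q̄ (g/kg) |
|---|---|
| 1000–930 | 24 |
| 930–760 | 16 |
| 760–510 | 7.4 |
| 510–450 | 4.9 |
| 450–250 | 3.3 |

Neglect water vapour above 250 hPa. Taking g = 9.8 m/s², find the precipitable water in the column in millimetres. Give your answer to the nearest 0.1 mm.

Precipitable water is the column-integrated vapour mass per unit area: PW = (1/g) Σ q̄ Δp, with q in kg/kg and Δp in Pa (1 kg/m² of water = 1 mm).
Layer 1000–930 hPa: Δp = 70 hPa = 7000 Pa, q̄ = 0.024 kg/kg → 0.024 × 7000 / 9.8 = 17.14 mm
Layer 930–760 hPa: Δp = 170 hPa = 17000 Pa, q̄ = 0.016 kg/kg → 0.016 × 17000 / 9.8 = 27.76 mm
Layer 760–510 hPa: Δp = 250 hPa = 25000 Pa, q̄ = 0.0074 kg/kg → 0.0074 × 25000 / 9.8 = 18.88 mm
Layer 510–450 hPa: Δp = 60 hPa = 6000 Pa, q̄ = 0.0049 kg/kg → 0.0049 × 6000 / 9.8 = 3.00 mm
Layer 450–250 hPa: Δp = 200 hPa = 20000 Pa, q̄ = 0.0033 kg/kg → 0.0033 × 20000 / 9.8 = 6.73 mm
PW = 17.14 + 27.76 + 18.88 + 3.00 + 6.73 = 73.51 ≈ 73.5 mm.

PW ≈ 73.5 mm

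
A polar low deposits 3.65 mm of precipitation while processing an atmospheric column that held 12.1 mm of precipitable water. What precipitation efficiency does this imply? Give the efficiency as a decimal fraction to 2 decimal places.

ε ≈ 0.30

ε = precipitation / PW = 3.65 / 12.1 = 0.30.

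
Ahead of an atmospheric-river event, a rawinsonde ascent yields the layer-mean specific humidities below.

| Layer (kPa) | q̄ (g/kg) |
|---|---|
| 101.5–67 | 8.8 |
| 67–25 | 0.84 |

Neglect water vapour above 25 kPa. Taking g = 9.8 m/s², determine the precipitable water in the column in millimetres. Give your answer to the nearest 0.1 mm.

PW ≈ 34.6 mm

Precipitable water is the column-integrated vapour mass per unit area: PW = (1/g) Σ q̄ Δp, with q in kg/kg and Δp in Pa (1 kg/m² of water = 1 mm).
Layer 101.5–67 kPa: Δp = 345 hPa = 34500 Pa, q̄ = 0.0088 kg/kg → 0.0088 × 34500 / 9.8 = 30.98 mm
Layer 67–25 kPa: Δp = 420 hPa = 42000 Pa, q̄ = 0.00084 kg/kg → 0.00084 × 42000 / 9.8 = 3.60 mm
PW = 30.98 + 3.60 = 34.58 ≈ 34.6 mm.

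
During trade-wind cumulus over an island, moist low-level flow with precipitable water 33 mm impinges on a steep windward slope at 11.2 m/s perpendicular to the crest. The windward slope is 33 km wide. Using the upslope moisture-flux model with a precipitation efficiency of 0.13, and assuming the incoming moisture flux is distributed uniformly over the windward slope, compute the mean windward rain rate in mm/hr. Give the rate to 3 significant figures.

R ≈ 5.24 mm/hr

Incoming column moisture flux per unit ridge length: F = V × PW = 11.2 × 33 = 369.6 mm·m/s.
Spread over the 33 km slope with efficiency ε = 0.13: R = ε·F/W = 0.13 × 369.6 / 33000 m = 1.456e-03 mm/s.
R = 1.456e-03 × 3600 = 5.24 mm/hr.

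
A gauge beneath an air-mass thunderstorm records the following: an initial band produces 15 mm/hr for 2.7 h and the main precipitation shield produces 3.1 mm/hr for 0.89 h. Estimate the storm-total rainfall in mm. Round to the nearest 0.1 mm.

Total = Σ Rᵢ Δtᵢ = 15 × 2.7 + 3.1 × 0.89
      = 40.5 + 2.759 = 43.3 mm.

total ≈ 43.3 mm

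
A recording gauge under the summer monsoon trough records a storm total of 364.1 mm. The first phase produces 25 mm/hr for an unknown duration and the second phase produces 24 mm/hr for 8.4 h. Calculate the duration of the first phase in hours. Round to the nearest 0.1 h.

Known phases: 24 × 8.4 = 201.6 mm.
Remaining depth = 364.1 − 201.6 = 162.5 mm.
Duration = 162.5 / 25 = 6.5 h.

duration ≈ 6.5 h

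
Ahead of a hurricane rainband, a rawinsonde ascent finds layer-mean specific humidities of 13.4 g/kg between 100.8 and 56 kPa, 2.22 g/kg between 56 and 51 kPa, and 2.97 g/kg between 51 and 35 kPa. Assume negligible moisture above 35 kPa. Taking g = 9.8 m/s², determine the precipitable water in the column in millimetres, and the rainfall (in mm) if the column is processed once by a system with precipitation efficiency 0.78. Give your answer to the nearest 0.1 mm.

PW ≈ 67.2 mm; rainfall ≈ 52.4 mm

Precipitable water is the column-integrated vapour mass per unit area: PW = (1/g) Σ q̄ Δp, with q in kg/kg and Δp in Pa (1 kg/m² of water = 1 mm).
Layer 100.8–56 kPa: Δp = 448 hPa = 44800 Pa, q̄ = 0.0134 kg/kg → 0.0134 × 44800 / 9.8 = 61.26 mm
Layer 56–51 kPa: Δp = 50 hPa = 5000 Pa, q̄ = 0.00222 kg/kg → 0.00222 × 5000 / 9.8 = 1.13 mm
Layer 51–35 kPa: Δp = 160 hPa = 16000 Pa, q̄ = 0.00297 kg/kg → 0.00297 × 16000 / 9.8 = 4.85 mm
PW = 61.26 + 1.13 + 4.85 = 67.24 ≈ 67.2 mm.
Rainfall = ε × PW = 0.78 × 67.2 = 52.4 mm.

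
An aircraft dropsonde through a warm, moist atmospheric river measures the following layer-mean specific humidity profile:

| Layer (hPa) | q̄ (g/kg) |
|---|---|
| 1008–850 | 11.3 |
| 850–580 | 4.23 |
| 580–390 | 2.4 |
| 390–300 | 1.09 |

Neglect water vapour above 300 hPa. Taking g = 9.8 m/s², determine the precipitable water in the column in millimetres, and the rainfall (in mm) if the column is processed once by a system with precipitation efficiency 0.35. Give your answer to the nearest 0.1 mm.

PW ≈ 35.5 mm; rainfall ≈ 12.4 mm

Precipitable water is the column-integrated vapour mass per unit area: PW = (1/g) Σ q̄ Δp, with q in kg/kg and Δp in Pa (1 kg/m² of water = 1 mm).
Layer 1008–850 hPa: Δp = 158 hPa = 15800 Pa, q̄ = 0.0113 kg/kg → 0.0113 × 15800 / 9.8 = 18.22 mm
Layer 850–580 hPa: Δp = 270 hPa = 27000 Pa, q̄ = 0.00423 kg/kg → 0.00423 × 27000 / 9.8 = 11.65 mm
Layer 580–390 hPa: Δp = 190 hPa = 19000 Pa, q̄ = 0.0024 kg/kg → 0.0024 × 19000 / 9.8 = 4.65 mm
Layer 390–300 hPa: Δp = 90 hPa = 9000 Pa, q̄ = 0.00109 kg/kg → 0.00109 × 9000 / 9.8 = 1.00 mm
PW = 18.22 + 11.65 + 4.65 + 1.00 = 35.52 ≈ 35.5 mm.
Rainfall = ε × PW = 0.35 × 35.5 = 12.4 mm.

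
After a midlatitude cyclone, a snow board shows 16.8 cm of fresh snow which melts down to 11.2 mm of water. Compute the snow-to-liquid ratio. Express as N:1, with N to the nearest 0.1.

Ratio = snow depth / SWE = 168 mm / 11.2 mm = 15.0, i.e. 15.0:1.

ratio ≈ 15.0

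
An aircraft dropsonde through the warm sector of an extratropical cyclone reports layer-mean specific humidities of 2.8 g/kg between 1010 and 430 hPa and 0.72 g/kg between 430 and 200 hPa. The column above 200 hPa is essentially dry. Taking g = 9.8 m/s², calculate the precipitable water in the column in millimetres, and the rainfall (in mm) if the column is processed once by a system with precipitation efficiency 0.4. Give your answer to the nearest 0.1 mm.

Precipitable water is the column-integrated vapour mass per unit area: PW = (1/g) Σ q̄ Δp, with q in kg/kg and Δp in Pa (1 kg/m² of water = 1 mm).
Layer 1010–430 hPa: Δp = 580 hPa = 58000 Pa, q̄ = 0.0028 kg/kg → 0.0028 × 58000 / 9.8 = 16.57 mm
Layer 430–200 hPa: Δp = 230 hPa = 23000 Pa, q̄ = 0.00072 kg/kg → 0.00072 × 23000 / 9.8 = 1.69 mm
PW = 16.57 + 1.69 = 18.26 ≈ 18.3 mm.
Rainfall = ε × PW = 0.4 × 18.3 = 7.3 mm.

PW ≈ 18.3 mm; rainfall ≈ 7.3 mm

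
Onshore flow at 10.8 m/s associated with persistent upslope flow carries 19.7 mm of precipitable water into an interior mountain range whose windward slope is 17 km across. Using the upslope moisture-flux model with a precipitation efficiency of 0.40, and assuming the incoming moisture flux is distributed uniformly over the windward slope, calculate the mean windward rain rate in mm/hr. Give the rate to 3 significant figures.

Incoming column moisture flux per unit ridge length: F = V × PW = 10.8 × 19.7 = 212.76 mm·m/s.
Spread over the 17 km slope with efficiency ε = 0.40: R = ε·F/W = 0.40 × 212.76 / 17000 m = 5.006e-03 mm/s.
R = 5.006e-03 × 3600 = 18.0 mm/hr.

R ≈ 18.0 mm/hr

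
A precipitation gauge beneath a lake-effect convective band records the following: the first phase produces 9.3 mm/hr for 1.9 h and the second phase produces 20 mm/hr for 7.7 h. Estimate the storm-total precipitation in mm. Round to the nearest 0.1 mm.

Total = Σ Rᵢ Δtᵢ = 9.3 × 1.9 + 20 × 7.7
      = 17.67 + 154 = 171.7 mm.

total ≈ 171.7 mm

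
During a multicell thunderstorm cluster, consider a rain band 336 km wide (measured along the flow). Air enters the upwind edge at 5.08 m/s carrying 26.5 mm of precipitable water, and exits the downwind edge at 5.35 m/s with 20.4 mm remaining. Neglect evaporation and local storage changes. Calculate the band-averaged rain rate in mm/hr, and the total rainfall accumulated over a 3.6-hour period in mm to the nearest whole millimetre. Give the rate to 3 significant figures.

R ≈ 0.273 mm/hr; total ≈ 1 mm

Column moisture flux per unit crosswind length is F = V × PW.
Inflow: F_in = 5.08 × 26.5 = 134.62 mm·m/s
Outflow: F_out = 5.35 × 20.4 = 109.14 mm·m/s
Steady-state rate R = (F_in − F_out)/L = (134.62 − 109.14) / 336000 m = 7.583e-05 mm/s.
R = 7.583e-05 × 3600 = 0.273 mm/hr.
Over 3.6 h: total = 0.273 × 3.6 = 0.9828 ≈ 1 mm.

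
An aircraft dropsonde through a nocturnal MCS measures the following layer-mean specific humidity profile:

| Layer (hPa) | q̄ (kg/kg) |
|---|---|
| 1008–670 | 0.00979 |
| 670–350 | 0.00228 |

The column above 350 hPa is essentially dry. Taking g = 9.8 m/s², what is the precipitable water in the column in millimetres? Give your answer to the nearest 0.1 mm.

Precipitable water is the column-integrated vapour mass per unit area: PW = (1/g) Σ q̄ Δp, with q in kg/kg and Δp in Pa (1 kg/m² of water = 1 mm).
Layer 1008–670 hPa: Δp = 338 hPa = 33800 Pa, q̄ = 0.00979 kg/kg → 0.00979 × 33800 / 9.8 = 33.77 mm
Layer 670–350 hPa: Δp = 320 hPa = 32000 Pa, q̄ = 0.00228 kg/kg → 0.00228 × 32000 / 9.8 = 7.44 mm
PW = 33.77 + 7.44 = 41.21 ≈ 41.2 mm.

PW ≈ 41.2 mm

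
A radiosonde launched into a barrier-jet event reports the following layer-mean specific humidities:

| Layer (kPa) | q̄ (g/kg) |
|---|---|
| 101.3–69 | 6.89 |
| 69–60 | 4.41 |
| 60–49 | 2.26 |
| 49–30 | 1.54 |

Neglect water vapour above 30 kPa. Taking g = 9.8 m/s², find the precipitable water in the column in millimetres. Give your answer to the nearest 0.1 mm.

Precipitable water is the column-integrated vapour mass per unit area: PW = (1/g) Σ q̄ Δp, with q in kg/kg and Δp in Pa (1 kg/m² of water = 1 mm).
Layer 101.3–69 kPa: Δp = 323 hPa = 32300 Pa, q̄ = 0.00689 kg/kg → 0.00689 × 32300 / 9.8 = 22.71 mm
Layer 69–60 kPa: Δp = 90 hPa = 9000 Pa, q̄ = 0.00441 kg/kg → 0.00441 × 9000 / 9.8 = 4.05 mm
Layer 60–49 kPa: Δp = 110 hPa = 11000 Pa, q̄ = 0.00226 kg/kg → 0.00226 × 11000 / 9.8 = 2.54 mm
Layer 49–30 kPa: Δp = 190 hPa = 19000 Pa, q̄ = 0.00154 kg/kg → 0.00154 × 19000 / 9.8 = 2.99 mm
PW = 22.71 + 4.05 + 2.54 + 2.99 = 32.29 ≈ 32.3 mm.

PW ≈ 32.3 mm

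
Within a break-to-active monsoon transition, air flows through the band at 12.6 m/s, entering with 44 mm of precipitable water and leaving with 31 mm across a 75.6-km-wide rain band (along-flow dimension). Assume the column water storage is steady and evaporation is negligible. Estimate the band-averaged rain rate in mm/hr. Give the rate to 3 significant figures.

Column moisture flux per unit crosswind length is F = V × PW.
Inflow: F_in = 12.6 × 44 = 554.4 mm·m/s
Outflow: F_out = 12.6 × 31 = 390.6 mm·m/s
Steady-state rate R = (F_in − F_out)/L = (554.4 − 390.6) / 75600 m = 2.167e-03 mm/s.
R = 2.167e-03 × 3600 = 7.80 mm/hr.

R ≈ 7.80 mm/hr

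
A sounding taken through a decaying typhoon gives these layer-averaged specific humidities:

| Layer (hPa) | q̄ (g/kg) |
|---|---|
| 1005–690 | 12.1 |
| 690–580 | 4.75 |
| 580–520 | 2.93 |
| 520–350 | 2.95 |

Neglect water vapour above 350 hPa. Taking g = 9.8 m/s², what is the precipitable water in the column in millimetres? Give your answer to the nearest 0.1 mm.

Precipitable water is the column-integrated vapour mass per unit area: PW = (1/g) Σ q̄ Δp, with q in kg/kg and Δp in Pa (1 kg/m² of water = 1 mm).
Layer 1005–690 hPa: Δp = 315 hPa = 31500 Pa, q̄ = 0.0121 kg/kg → 0.0121 × 31500 / 9.8 = 38.89 mm
Layer 690–580 hPa: Δp = 110 hPa = 11000 Pa, q̄ = 0.00475 kg/kg → 0.00475 × 11000 / 9.8 = 5.33 mm
Layer 580–520 hPa: Δp = 60 hPa = 6000 Pa, q̄ = 0.00293 kg/kg → 0.00293 × 6000 / 9.8 = 1.79 mm
Layer 520–350 hPa: Δp = 170 hPa = 17000 Pa, q̄ = 0.00295 kg/kg → 0.00295 × 17000 / 9.8 = 5.12 mm
PW = 38.89 + 5.33 + 1.79 + 5.12 = 51.13 ≈ 51.1 mm.

PW ≈ 51.1 mm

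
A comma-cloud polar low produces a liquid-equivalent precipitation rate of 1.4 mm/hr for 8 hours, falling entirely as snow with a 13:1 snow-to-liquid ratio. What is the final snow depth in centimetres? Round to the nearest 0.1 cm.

snow depth ≈ 14.6 cm

Liquid-equivalent depth = 1.4 × 8 = 11.2 mm.
Snow depth = 11.2 mm × 13 = 145.6 mm = 14.6 cm.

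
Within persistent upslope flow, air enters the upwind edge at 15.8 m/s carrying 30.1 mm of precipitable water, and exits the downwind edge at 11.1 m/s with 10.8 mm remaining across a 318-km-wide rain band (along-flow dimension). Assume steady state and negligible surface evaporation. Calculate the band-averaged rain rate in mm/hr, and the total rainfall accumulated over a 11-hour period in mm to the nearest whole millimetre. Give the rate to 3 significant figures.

Column moisture flux per unit crosswind length is F = V × PW.
Inflow: F_in = 15.8 × 30.1 = 475.58 mm·m/s
Outflow: F_out = 11.1 × 10.8 = 119.88 mm·m/s
Steady-state rate R = (F_in − F_out)/L = (475.58 − 119.88) / 318000 m = 1.119e-03 mm/s.
R = 1.119e-03 × 3600 = 4.03 mm/hr.
Over 11 h: total = 4.03 × 11 = 44.33 ≈ 44 mm.

R ≈ 4.03 mm/hr; total ≈ 44 mm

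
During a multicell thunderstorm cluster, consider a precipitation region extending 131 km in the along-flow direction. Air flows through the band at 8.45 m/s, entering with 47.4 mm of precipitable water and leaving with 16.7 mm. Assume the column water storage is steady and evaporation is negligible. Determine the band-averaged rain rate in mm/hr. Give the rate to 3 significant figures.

R ≈ 7.13 mm/hr

Column moisture flux per unit crosswind length is F = V × PW.
Inflow: F_in = 8.45 × 47.4 = 400.53 mm·m/s
Outflow: F_out = 8.45 × 16.7 = 141.115 mm·m/s
Steady-state rate R = (F_in − F_out)/L = (400.53 − 141.115) / 131000 m = 1.980e-03 mm/s.
R = 1.980e-03 × 3600 = 7.13 mm/hr.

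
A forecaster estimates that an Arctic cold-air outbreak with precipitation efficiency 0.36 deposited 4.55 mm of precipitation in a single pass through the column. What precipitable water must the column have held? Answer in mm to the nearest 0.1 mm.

PW ≈ 12.6 mm

PW = precipitation / ε = 4.55 / 0.36 = 12.6 mm.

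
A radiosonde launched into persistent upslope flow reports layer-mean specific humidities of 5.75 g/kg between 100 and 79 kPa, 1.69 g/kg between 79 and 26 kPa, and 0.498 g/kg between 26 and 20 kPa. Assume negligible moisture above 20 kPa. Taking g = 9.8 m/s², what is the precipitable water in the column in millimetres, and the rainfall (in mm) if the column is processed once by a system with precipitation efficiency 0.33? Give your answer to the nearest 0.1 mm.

Precipitable water is the column-integrated vapour mass per unit area: PW = (1/g) Σ q̄ Δp, with q in kg/kg and Δp in Pa (1 kg/m² of water = 1 mm).
Layer 100–79 kPa: Δp = 210 hPa = 21000 Pa, q̄ = 0.00575 kg/kg → 0.00575 × 21000 / 9.8 = 12.32 mm
Layer 79–26 kPa: Δp = 530 hPa = 53000 Pa, q̄ = 0.00169 kg/kg → 0.00169 × 53000 / 9.8 = 9.14 mm
Layer 26–20 kPa: Δp = 60 hPa = 6000 Pa, q̄ = 0.000498 kg/kg → 0.000498 × 6000 / 9.8 = 0.30 mm
PW = 12.32 + 9.14 + 0.30 = 21.76 ≈ 21.8 mm.
Rainfall = ε × PW = 0.33 × 21.8 = 7.2 mm.

PW ≈ 21.8 mm; rainfall ≈ 7.2 mm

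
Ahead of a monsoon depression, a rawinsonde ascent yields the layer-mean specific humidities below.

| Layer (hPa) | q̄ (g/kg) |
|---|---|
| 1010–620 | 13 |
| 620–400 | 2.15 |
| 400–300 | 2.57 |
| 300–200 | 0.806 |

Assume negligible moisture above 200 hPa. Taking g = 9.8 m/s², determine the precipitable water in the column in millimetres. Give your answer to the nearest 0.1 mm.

PW ≈ 60.0 mm

Precipitable water is the column-integrated vapour mass per unit area: PW = (1/g) Σ q̄ Δp, with q in kg/kg and Δp in Pa (1 kg/m² of water = 1 mm).
Layer 1010–620 hPa: Δp = 390 hPa = 39000 Pa, q̄ = 0.013 kg/kg → 0.013 × 39000 / 9.8 = 51.73 mm
Layer 620–400 hPa: Δp = 220 hPa = 22000 Pa, q̄ = 0.00215 kg/kg → 0.00215 × 22000 / 9.8 = 4.83 mm
Layer 400–300 hPa: Δp = 100 hPa = 10000 Pa, q̄ = 0.00257 kg/kg → 0.00257 × 10000 / 9.8 = 2.62 mm
Layer 300–200 hPa: Δp = 100 hPa = 10000 Pa, q̄ = 0.000806 kg/kg → 0.000806 × 10000 / 9.8 = 0.82 mm
PW = 51.73 + 4.83 + 2.62 + 0.82 = 60.00 ≈ 60.0 mm.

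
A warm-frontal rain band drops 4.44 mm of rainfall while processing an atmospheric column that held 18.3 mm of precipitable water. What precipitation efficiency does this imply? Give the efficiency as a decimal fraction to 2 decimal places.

ε ≈ 0.24

ε = rainfall / PW = 4.44 / 18.3 = 0.24.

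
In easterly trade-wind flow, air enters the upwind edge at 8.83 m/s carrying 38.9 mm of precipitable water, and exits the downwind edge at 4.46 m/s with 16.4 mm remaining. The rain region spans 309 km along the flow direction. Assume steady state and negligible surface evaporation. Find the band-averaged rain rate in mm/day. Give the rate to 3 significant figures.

R ≈ 75.6 mm/day

Column moisture flux per unit crosswind length is F = V × PW.
Inflow: F_in = 8.83 × 38.9 = 343.487 mm·m/s
Outflow: F_out = 4.46 × 16.4 = 73.144 mm·m/s
Steady-state rate R = (F_in − F_out)/L = (343.487 − 73.144) / 309000 m = 8.749e-04 mm/s.
R = 8.749e-04 × 3600 × 24 = 75.6 mm/day.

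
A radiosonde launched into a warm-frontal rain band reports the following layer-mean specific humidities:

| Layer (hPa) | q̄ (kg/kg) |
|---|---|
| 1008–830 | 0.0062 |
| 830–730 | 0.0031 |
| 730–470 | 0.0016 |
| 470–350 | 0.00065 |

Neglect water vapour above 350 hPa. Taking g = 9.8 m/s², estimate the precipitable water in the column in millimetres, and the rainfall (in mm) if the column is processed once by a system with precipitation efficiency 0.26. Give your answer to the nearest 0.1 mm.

Precipitable water is the column-integrated vapour mass per unit area: PW = (1/g) Σ q̄ Δp, with q in kg/kg and Δp in Pa (1 kg/m² of water = 1 mm).
Layer 1008–830 hPa: Δp = 178 hPa = 17800 Pa, q̄ = 0.0062 kg/kg → 0.0062 × 17800 / 9.8 = 11.26 mm
Layer 830–730 hPa: Δp = 100 hPa = 10000 Pa, q̄ = 0.0031 kg/kg → 0.0031 × 10000 / 9.8 = 3.16 mm
Layer 730–470 hPa: Δp = 260 hPa = 26000 Pa, q̄ = 0.0016 kg/kg → 0.0016 × 26000 / 9.8 = 4.24 mm
Layer 470–350 hPa: Δp = 120 hPa = 12000 Pa, q̄ = 0.00065 kg/kg → 0.00065 × 12000 / 9.8 = 0.80 mm
PW = 11.26 + 3.16 + 4.24 + 0.80 = 19.46 ≈ 19.5 mm.
Rainfall = ε × PW = 0.26 × 19.5 = 5.1 mm.

PW ≈ 19.5 mm; rainfall ≈ 5.1 mm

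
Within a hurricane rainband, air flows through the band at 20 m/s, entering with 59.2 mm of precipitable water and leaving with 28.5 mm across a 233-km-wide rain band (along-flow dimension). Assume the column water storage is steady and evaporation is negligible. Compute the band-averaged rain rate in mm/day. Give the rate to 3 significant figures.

Column moisture flux per unit crosswind length is F = V × PW.
Inflow: F_in = 20 × 59.2 = 1184 mm·m/s
Outflow: F_out = 20 × 28.5 = 570 mm·m/s
Steady-state rate R = (F_in − F_out)/L = (1184 − 570) / 233000 m = 2.635e-03 mm/s.
R = 2.635e-03 × 3600 × 24 = 228 mm/day.

R ≈ 228 mm/day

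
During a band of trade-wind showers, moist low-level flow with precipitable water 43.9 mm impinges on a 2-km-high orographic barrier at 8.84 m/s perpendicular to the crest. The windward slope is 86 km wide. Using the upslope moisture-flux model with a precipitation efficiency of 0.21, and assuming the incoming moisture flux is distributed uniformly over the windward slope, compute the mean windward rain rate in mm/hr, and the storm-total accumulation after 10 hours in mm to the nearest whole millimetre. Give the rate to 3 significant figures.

R ≈ 3.41 mm/hr; total ≈ 34 mm

Incoming column moisture flux per unit ridge length: F = V × PW = 8.84 × 43.9 = 388.076 mm·m/s.
Spread over the 86 km slope with efficiency ε = 0.21: R = ε·F/W = 0.21 × 388.076 / 86000 m = 9.476e-04 mm/s.
R = 9.476e-04 × 3600 = 3.41 mm/hr.
Over 10 h: total = 3.41 × 10 = 34.1 ≈ 34 mm.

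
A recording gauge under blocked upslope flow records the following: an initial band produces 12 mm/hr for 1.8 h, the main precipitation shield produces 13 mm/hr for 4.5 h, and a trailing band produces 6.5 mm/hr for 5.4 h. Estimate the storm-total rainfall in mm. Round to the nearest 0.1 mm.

Total = Σ Rᵢ Δtᵢ = 12 × 1.8 + 13 × 4.5 + 6.5 × 5.4
      = 21.6 + 58.5 + 35.1 = 115.2 mm.

total ≈ 115.2 mm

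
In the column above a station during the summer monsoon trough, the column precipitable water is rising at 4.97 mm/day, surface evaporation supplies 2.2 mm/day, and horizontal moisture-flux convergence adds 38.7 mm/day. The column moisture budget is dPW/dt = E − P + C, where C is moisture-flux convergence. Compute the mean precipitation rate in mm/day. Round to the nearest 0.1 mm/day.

dPW/dt = +4.97 mm/day.
P = E + C − dPW/dt = 2.2 + (38.7) − (+4.97) = 35.9 mm/day.

P ≈ 35.9 mm/day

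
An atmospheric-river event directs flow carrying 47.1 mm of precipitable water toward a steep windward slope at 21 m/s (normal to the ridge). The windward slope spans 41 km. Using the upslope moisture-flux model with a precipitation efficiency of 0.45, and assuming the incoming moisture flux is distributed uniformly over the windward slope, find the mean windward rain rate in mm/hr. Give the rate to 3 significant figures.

R ≈ 39.1 mm/hr

Incoming column moisture flux per unit ridge length: F = V × PW = 21 × 47.1 = 989.1 mm·m/s.
Spread over the 41 km slope with efficiency ε = 0.45: R = ε·F/W = 0.45 × 989.1 / 41000 m = 1.086e-02 mm/s.
R = 1.086e-02 × 3600 = 39.1 mm/hr.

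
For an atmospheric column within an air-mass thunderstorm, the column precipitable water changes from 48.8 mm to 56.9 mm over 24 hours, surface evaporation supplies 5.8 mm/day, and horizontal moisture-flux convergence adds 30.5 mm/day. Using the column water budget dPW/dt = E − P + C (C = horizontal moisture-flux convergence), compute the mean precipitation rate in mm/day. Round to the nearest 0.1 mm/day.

P ≈ 28.2 mm/day

dPW/dt = (56.9 − 48.8) mm / (24/24 day) = +8.100 mm/day.
P = E + C − dPW/dt = 5.8 + (30.5) − (+8.100) = 28.2 mm/day.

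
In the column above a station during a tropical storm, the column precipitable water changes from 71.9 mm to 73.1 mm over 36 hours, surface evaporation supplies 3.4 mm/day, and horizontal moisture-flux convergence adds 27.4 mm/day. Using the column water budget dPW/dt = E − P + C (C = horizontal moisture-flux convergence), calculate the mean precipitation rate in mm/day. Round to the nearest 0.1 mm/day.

dPW/dt = (73.1 − 71.9) mm / (36/24 day) = +0.800 mm/day.
P = E + C − dPW/dt = 3.4 + (27.4) − (+0.800) = 30.0 mm/day.

P ≈ 30.0 mm/day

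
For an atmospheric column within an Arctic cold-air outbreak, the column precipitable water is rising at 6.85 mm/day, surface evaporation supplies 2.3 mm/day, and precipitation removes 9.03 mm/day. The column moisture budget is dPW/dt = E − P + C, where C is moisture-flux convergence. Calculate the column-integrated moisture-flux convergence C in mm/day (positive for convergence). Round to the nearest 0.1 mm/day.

dPW/dt = +6.85 mm/day.
C = dPW/dt − E + P = (+6.85) − 2.3 + 9.03 = 13.6 mm/day.

C ≈ 13.6 mm/day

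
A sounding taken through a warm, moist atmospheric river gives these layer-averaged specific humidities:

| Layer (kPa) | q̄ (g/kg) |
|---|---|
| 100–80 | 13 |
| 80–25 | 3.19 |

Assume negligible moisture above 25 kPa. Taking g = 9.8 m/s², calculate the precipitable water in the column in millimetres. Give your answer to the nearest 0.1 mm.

PW ≈ 44.4 mm

Precipitable water is the column-integrated vapour mass per unit area: PW = (1/g) Σ q̄ Δp, with q in kg/kg and Δp in Pa (1 kg/m² of water = 1 mm).
Layer 100–80 kPa: Δp = 200 hPa = 20000 Pa, q̄ = 0.013 kg/kg → 0.013 × 20000 / 9.8 = 26.53 mm
Layer 80–25 kPa: Δp = 550 hPa = 55000 Pa, q̄ = 0.00319 kg/kg → 0.00319 × 55000 / 9.8 = 17.90 mm
PW = 26.53 + 17.90 = 44.43 ≈ 44.4 mm.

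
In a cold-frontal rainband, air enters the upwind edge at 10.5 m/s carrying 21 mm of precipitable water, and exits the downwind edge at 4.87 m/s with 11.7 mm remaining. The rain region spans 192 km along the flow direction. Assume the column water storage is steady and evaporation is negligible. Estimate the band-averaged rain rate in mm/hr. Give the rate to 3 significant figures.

Column moisture flux per unit crosswind length is F = V × PW.
Inflow: F_in = 10.5 × 21 = 220.5 mm·m/s
Outflow: F_out = 4.87 × 11.7 = 56.979 mm·m/s
Steady-state rate R = (F_in − F_out)/L = (220.5 − 56.979) / 192000 m = 8.517e-04 mm/s.
R = 8.517e-04 × 3600 = 3.07 mm/hr.

R ≈ 3.07 mm/hr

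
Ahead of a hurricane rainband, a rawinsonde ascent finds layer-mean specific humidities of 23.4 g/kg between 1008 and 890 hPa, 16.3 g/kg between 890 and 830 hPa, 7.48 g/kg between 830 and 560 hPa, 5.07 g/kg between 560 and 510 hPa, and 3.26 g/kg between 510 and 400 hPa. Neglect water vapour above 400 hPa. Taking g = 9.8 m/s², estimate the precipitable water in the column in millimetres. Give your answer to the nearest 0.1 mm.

Precipitable water is the column-integrated vapour mass per unit area: PW = (1/g) Σ q̄ Δp, with q in kg/kg and Δp in Pa (1 kg/m² of water = 1 mm).
Layer 1008–890 hPa: Δp = 118 hPa = 11800 Pa, q̄ = 0.0234 kg/kg → 0.0234 × 11800 / 9.8 = 28.18 mm
Layer 890–830 hPa: Δp = 60 hPa = 6000 Pa, q̄ = 0.0163 kg/kg → 0.0163 × 6000 / 9.8 = 9.98 mm
Layer 830–560 hPa: Δp = 270 hPa = 27000 Pa, q̄ = 0.00748 kg/kg → 0.00748 × 27000 / 9.8 = 20.61 mm
Layer 560–510 hPa: Δp = 50 hPa = 5000 Pa, q̄ = 0.00507 kg/kg → 0.00507 × 5000 / 9.8 = 2.59 mm
Layer 510–400 hPa: Δp = 110 hPa = 11000 Pa, q̄ = 0.00326 kg/kg → 0.00326 × 11000 / 9.8 = 3.66 mm
PW = 28.18 + 9.98 + 20.61 + 2.59 + 3.66 = 65.02 ≈ 65.0 mm.

PW ≈ 65.0 mm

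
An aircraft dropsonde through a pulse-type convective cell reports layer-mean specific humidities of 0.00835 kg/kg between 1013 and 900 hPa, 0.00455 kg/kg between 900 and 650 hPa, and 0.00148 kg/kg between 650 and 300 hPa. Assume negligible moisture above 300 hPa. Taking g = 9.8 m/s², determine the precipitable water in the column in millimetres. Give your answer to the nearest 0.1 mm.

PW ≈ 26.5 mm

Precipitable water is the column-integrated vapour mass per unit area: PW = (1/g) Σ q̄ Δp, with q in kg/kg and Δp in Pa (1 kg/m² of water = 1 mm).
Layer 1013–900 hPa: Δp = 113 hPa = 11300 Pa, q̄ = 0.00835 kg/kg → 0.00835 × 11300 / 9.8 = 9.63 mm
Layer 900–650 hPa: Δp = 250 hPa = 25000 Pa, q̄ = 0.00455 kg/kg → 0.00455 × 25000 / 9.8 = 11.61 mm
Layer 650–300 hPa: Δp = 350 hPa = 35000 Pa, q̄ = 0.00148 kg/kg → 0.00148 × 35000 / 9.8 = 5.29 mm
PW = 9.63 + 11.61 + 5.29 = 26.53 ≈ 26.5 mm.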